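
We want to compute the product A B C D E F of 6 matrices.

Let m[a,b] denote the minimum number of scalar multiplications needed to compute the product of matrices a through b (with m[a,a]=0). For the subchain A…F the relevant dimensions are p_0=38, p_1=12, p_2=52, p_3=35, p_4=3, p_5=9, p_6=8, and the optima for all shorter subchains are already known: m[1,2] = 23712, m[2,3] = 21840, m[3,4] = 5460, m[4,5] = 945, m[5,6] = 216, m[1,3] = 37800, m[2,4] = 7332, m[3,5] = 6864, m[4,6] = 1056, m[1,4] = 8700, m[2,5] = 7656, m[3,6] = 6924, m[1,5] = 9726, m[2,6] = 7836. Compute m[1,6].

9828

m[1,6] = min over k∈[1,5] of m[1,k]+m[k+1,6]+p_{0}·p_k·p_{6}.
k=1: 0 + 7836 + 38·12·8 = 11484; k=2: 23712 + 6924 + 38·52·8 = 46444; k=3: 37800 + 1056 + 38·35·8 = 49496; k=4: 8700 + 216 + 38·3·8 = 9828; k=5: 9726 + 0 + 38·9·8 = 12462.
Minimum: 9828 at k=4.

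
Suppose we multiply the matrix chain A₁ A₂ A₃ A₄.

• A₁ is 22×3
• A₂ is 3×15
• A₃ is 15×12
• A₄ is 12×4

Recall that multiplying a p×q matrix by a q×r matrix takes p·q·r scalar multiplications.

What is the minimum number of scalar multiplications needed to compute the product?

948

Adjacent pairs: A₁A₂ = 22·3·15 = 990; A₂A₃ = 3·15·12 = 540; A₃A₄ = 15·12·4 = 720.
Length 3: A₁..A₃: k=1: 0+540+22·3·12=1332; k=2: 990+0+22·15·12=4950 → min 1332 | A₂..A₄: k=2: 0+720+3·15·4=900; k=3: 540+0+3·12·4=684 → min 684.
Length 4: A₁..A₄: k=1: 0+684+22·3·4=948; k=2: 990+720+22·15·4=3030; k=3: 1332+0+22·12·4=2388 → min 948.
Optimal order: (A₁ ((A₂ A₃) A₄)) with cost 948.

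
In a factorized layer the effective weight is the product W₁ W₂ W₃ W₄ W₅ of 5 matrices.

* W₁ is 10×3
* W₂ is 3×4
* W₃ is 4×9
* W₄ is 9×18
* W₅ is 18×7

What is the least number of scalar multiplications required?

Adjacent pairs: W₁W₂ = 10·3·4 = 120; W₂W₃ = 3·4·9 = 108; W₃W₄ = 4·9·18 = 648; W₄W₅ = 9·18·7 = 1134.
Length 3: W₁..W₃: k=1: 0+108+10·3·9=378; k=2: 120+0+10·4·9=480 → min 378 | W₂..W₄: k=2: 0+648+3·4·18=864; k=3: 108+0+3·9·18=594 → min 594 | W₃..W₅: k=3: 0+1134+4·9·7=1386; k=4: 648+0+4·18·7=1152 → min 1152.
Length 4: W₁..W₄: k=1: 0+594+10·3·18=1134; k=2: 120+648+10·4·18=1488; k=3: 378+0+10·9·18=1998 → min 1134 | W₂..W₅: k=2: 0+1152+3·4·7=1236; k=3: 108+1134+3·9·7=1431; k=4: 594+0+3·18·7=972 → min 972.
Length 5: W₁..W₅: k=1: 0+972+10·3·7=1182; k=2: 120+1152+10·4·7=1552; k=3: 378+1134+10·9·7=2142; k=4: 1134+0+10·18·7=2394 → min 1182.
Optimal order: (W₁ (((W₂ W₃) W₄) W₅)) with cost 1182.

1182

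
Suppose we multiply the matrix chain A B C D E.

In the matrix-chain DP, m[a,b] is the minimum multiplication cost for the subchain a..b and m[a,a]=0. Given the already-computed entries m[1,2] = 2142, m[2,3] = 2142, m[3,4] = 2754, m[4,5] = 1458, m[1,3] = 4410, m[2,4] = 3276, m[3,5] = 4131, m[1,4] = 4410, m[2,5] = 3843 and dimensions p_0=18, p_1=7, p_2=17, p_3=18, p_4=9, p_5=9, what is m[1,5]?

m[1,5] = min over k∈[1,4] of m[1,k]+m[k+1,5]+p_{0}·p_k·p_{5}.
k=1: 0 + 3843 + 18·7·9 = 4977; k=2: 2142 + 4131 + 18·17·9 = 9027; k=3: 4410 + 1458 + 18·18·9 = 8784; k=4: 4410 + 0 + 18·9·9 = 5868.
Minimum: 4977 at k=1.

4977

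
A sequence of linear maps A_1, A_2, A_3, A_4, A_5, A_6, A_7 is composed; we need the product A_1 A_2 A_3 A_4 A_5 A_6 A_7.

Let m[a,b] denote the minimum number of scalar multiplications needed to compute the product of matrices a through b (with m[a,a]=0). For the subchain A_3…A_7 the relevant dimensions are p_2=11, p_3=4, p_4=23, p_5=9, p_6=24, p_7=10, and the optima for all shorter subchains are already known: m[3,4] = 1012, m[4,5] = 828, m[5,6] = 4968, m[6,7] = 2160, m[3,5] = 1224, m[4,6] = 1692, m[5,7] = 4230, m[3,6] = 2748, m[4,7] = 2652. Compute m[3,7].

3092

m[3,7] = min over k∈[3,6] of m[3,k]+m[k+1,7]+p_{2}·p_k·p_{7}.
k=3: 0 + 2652 + 11·4·10 = 3092; k=4: 1012 + 4230 + 11·23·10 = 7772; k=5: 1224 + 2160 + 11·9·10 = 4374; k=6: 2748 + 0 + 11·24·10 = 5388.
Minimum: 3092 at k=3.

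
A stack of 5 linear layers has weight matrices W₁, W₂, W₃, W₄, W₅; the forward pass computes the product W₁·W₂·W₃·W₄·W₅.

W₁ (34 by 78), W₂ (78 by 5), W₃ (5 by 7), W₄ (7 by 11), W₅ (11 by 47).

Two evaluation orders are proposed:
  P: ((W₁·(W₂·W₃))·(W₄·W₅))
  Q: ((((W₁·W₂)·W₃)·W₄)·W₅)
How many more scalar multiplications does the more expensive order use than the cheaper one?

1453

Order P = ((W₁·(W₂·W₃))·(W₄·W₅)): (W₂·W₃): 78×5 by 5×7 → 78×7, cost 78·5·7 = 2730; (W₁·(W₂·W₃)): 34×78 by 78×7 → 34×7, cost 34·78·7 = 18564; cumulative 21294; (W₄·W₅): 7×11 by 11×47 → 7×47, cost 7·11·47 = 3619; ((W₁·(W₂·W₃))·(W₄·W₅)): 34×7 by 7×47 → 34×47, cost 34·7·47 = 11186; cumulative 36099. Total 36099.
Order Q = ((((W₁·W₂)·W₃)·W₄)·W₅): (W₁·W₂): 34×78 by 78×5 → 34×5, cost 34·78·5 = 13260; ((W₁·W₂)·W₃): 34×5 by 5×7 → 34×7, cost 34·5·7 = 1190; cumulative 14450; (((W₁·W₂)·W₃)·W₄): 34×7 by 7×11 → 34×11, cost 34·7·11 = 2618; cumulative 17068; ((((W₁·W₂)·W₃)·W₄)·W₅): 34×11 by 11×47 → 34×47, cost 34·11·47 = 17578; cumulative 34646. Total 34646.
Difference: |36099 − 34646| = 1453.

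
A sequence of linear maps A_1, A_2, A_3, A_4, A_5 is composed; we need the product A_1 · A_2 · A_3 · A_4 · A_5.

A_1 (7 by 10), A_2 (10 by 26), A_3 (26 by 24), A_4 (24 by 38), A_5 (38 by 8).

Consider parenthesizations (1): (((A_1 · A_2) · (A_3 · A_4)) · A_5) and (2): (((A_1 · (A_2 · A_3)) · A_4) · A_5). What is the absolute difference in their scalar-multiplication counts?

Order (1) = (((A_1 · A_2) · (A_3 · A_4)) · A_5): (A_1 · A_2): 7×10 by 10×26 → 7×26, cost 7·10·26 = 1820; (A_3 · A_4): 26×24 by 24×38 → 26×38, cost 26·24·38 = 23712; ((A_1 · A_2) · (A_3 · A_4)): 7×26 by 26×38 → 7×38, cost 7·26·38 = 6916; cumulative 32448; (((A_1 · A_2) · (A_3 · A_4)) · A_5): 7×38 by 38×8 → 7×8, cost 7·38·8 = 2128; cumulative 34576. Total 34576.
Order (2) = (((A_1 · (A_2 · A_3)) · A_4) · A_5): (A_2 · A_3): 10×26 by 26×24 → 10×24, cost 10·26·24 = 6240; (A_1 · (A_2 · A_3)): 7×10 by 10×24 → 7×24, cost 7·10·24 = 1680; cumulative 7920; ((A_1 · (A_2 · A_3)) · A_4): 7×24 by 24×38 → 7×38, cost 7·24·38 = 6384; cumulative 14304; (((A_1 · (A_2 · A_3)) · A_4) · A_5): 7×38 by 38×8 → 7×8, cost 7·38·8 = 2128; cumulative 16432. Total 16432.
Difference: |34576 − 16432| = 18144.

18144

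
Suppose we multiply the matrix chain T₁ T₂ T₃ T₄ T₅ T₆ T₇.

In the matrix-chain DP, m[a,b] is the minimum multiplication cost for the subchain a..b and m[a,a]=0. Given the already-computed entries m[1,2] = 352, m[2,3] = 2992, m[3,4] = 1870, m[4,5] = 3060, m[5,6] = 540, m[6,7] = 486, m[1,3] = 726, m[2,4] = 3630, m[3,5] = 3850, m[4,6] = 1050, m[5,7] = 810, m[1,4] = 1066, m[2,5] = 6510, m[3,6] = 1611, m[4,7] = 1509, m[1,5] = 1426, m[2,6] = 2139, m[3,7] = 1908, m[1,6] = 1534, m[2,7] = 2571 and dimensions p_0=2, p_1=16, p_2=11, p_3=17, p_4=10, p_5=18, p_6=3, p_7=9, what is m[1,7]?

m[1,7] = min over k∈[1,6] of m[1,k]+m[k+1,7]+p_{0}·p_k·p_{7}.
k=1: 0 + 2571 + 2·16·9 = 2859; k=2: 352 + 1908 + 2·11·9 = 2458; k=3: 726 + 1509 + 2·17·9 = 2541; k=4: 1066 + 810 + 2·10·9 = 2056; k=5: 1426 + 486 + 2·18·9 = 2236; k=6: 1534 + 0 + 2·3·9 = 1588.
Minimum: 1588 at k=6.

1588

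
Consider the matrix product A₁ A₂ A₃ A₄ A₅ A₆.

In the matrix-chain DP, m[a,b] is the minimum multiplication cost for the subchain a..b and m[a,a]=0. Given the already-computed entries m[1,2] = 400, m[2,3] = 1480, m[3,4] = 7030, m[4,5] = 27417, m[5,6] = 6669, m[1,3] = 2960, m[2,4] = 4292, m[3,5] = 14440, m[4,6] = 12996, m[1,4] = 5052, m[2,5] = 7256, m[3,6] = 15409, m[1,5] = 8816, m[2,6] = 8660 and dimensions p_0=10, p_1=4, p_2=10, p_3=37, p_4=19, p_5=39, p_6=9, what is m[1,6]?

m[1,6] = min over k∈[1,5] of m[1,k]+m[k+1,6]+p_{0}·p_k·p_{6}.
k=1: 0 + 8660 + 10·4·9 = 9020; k=2: 400 + 15409 + 10·10·9 = 16709; k=3: 2960 + 12996 + 10·37·9 = 19286; k=4: 5052 + 6669 + 10·19·9 = 13431; k=5: 8816 + 0 + 10·39·9 = 12326.
Minimum: 9020 at k=1.

9020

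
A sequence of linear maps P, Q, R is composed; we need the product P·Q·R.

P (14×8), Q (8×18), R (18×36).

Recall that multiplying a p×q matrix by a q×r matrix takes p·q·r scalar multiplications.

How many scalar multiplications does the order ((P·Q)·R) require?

(P·Q): 14×8 by 8×18 → 14×18, cost 14·8·18 = 2016
((P·Q)·R): 14×18 by 18×36 → 14×36, cost 14·18·36 = 9072; cumulative 11088
Total: 11088 scalar multiplications.

11088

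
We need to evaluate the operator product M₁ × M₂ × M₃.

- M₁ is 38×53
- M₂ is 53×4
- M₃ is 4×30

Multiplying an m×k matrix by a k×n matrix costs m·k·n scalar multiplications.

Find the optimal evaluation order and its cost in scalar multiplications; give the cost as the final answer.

12616

(M₁ × (M₂ × M₃)): cost 66780.
((M₁ × M₂) × M₃): cost 12616.
Optimal: ((M₁ × M₂) × M₃) with cost 12616.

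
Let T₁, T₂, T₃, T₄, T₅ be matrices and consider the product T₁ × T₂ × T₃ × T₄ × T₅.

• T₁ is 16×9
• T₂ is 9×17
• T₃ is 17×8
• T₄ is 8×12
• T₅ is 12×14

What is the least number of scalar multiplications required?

Adjacent pairs: T₁T₂ = 16·9·17 = 2448; T₂T₃ = 9·17·8 = 1224; T₃T₄ = 17·8·12 = 1632; T₄T₅ = 8·12·14 = 1344.
Length 3: T₁..T₃: k=1: 0+1224+16·9·8=2376; k=2: 2448+0+16·17·8=4624 → min 2376 | T₂..T₄: k=2: 0+1632+9·17·12=3468; k=3: 1224+0+9·8·12=2088 → min 2088 | T₃..T₅: k=3: 0+1344+17·8·14=3248; k=4: 1632+0+17·12·14=4488 → min 3248.
Length 4: T₁..T₄: k=1: 0+2088+16·9·12=3816; k=2: 2448+1632+16·17·12=7344; k=3: 2376+0+16·8·12=3912 → min 3816 | T₂..T₅: k=2: 0+3248+9·17·14=5390; k=3: 1224+1344+9·8·14=3576; k=4: 2088+0+9·12·14=3600 → min 3576.
Length 5: T₁..T₅: k=1: 0+3576+16·9·14=5592; k=2: 2448+3248+16·17·14=9504; k=3: 2376+1344+16·8·14=5512; k=4: 3816+0+16·12·14=6504 → min 5512.
Optimal order: ((T₁ × (T₂ × T₃)) × (T₄ × T₅)) with cost 5512.

5512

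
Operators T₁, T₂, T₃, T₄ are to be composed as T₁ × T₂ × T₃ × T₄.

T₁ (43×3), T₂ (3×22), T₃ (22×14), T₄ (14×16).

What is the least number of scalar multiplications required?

3660

Adjacent pairs: T₁T₂ = 43·3·22 = 2838; T₂T₃ = 3·22·14 = 924; T₃T₄ = 22·14·16 = 4928.
Length 3: T₁..T₃: k=1: 0+924+43·3·14=2730; k=2: 2838+0+43·22·14=16082 → min 2730 | T₂..T₄: k=2: 0+4928+3·22·16=5984; k=3: 924+0+3·14·16=1596 → min 1596.
Length 4: T₁..T₄: k=1: 0+1596+43·3·16=3660; k=2: 2838+4928+43·22·16=22902; k=3: 2730+0+43·14·16=12362 → min 3660.
Optimal order: (T₁ × ((T₂ × T₃) × T₄)) with cost 3660.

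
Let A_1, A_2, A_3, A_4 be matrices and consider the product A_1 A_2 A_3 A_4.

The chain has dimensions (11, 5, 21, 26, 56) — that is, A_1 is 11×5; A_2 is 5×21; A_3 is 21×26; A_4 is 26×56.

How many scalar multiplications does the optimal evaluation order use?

13090

Adjacent pairs: A_1A_2 = 11·5·21 = 1155; A_2A_3 = 5·21·26 = 2730; A_3A_4 = 21·26·56 = 30576.
Length 3: A_1..A_3: k=1: 0+2730+11·5·26=4160; k=2: 1155+0+11·21·26=7161 → min 4160 | A_2..A_4: k=2: 0+30576+5·21·56=36456; k=3: 2730+0+5·26·56=10010 → min 10010.
Length 4: A_1..A_4: k=1: 0+10010+11·5·56=13090; k=2: 1155+30576+11·21·56=44667; k=3: 4160+0+11·26·56=20176 → min 13090.
Optimal order: (A_1 ((A_2 A_3) A_4)) with cost 13090.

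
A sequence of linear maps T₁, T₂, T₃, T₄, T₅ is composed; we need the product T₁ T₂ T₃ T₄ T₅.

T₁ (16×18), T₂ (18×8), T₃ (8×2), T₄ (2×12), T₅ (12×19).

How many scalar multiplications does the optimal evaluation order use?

Adjacent pairs: T₁T₂ = 16·18·8 = 2304; T₂T₃ = 18·8·2 = 288; T₃T₄ = 8·2·12 = 192; T₄T₅ = 2·12·19 = 456.
Length 3: T₁..T₃: k=1: 0+288+16·18·2=864; k=2: 2304+0+16·8·2=2560 → min 864 | T₂..T₄: k=2: 0+192+18·8·12=1920; k=3: 288+0+18·2·12=720 → min 720 | T₃..T₅: k=3: 0+456+8·2·19=760; k=4: 192+0+8·12·19=2016 → min 760.
Length 4: T₁..T₄: k=1: 0+720+16·18·12=4176; k=2: 2304+192+16·8·12=4032; k=3: 864+0+16·2·12=1248 → min 1248 | T₂..T₅: k=2: 0+760+18·8·19=3496; k=3: 288+456+18·2·19=1428; k=4: 720+0+18·12·19=4824 → min 1428.
Length 5: T₁..T₅: k=1: 0+1428+16·18·19=6900; k=2: 2304+760+16·8·19=5496; k=3: 864+456+16·2·19=1928; k=4: 1248+0+16·12·19=4896 → min 1928.
Optimal order: ((T₁ (T₂ T₃)) (T₄ T₅)) with cost 1928.

1928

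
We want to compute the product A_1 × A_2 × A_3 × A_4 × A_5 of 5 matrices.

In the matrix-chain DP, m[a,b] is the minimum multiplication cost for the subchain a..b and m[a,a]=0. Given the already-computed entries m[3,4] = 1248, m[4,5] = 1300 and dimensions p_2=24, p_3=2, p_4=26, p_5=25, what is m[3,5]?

m[3,5] = min over k∈[3,4] of m[3,k]+m[k+1,5]+p_{2}·p_k·p_{5}.
k=3: 0 + 1300 + 24·2·25 = 2500; k=4: 1248 + 0 + 24·26·25 = 16848.
Minimum: 2500 at k=3.

2500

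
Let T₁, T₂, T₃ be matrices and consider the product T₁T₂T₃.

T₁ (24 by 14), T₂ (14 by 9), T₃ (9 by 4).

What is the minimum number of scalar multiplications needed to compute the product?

Order (T₁(T₂T₃)): (T₂T₃): 14×9 by 9×4 → 14×4, cost 14·9·4 = 504; (T₁(T₂T₃)): 24×14 by 14×4 → 24×4, cost 24·14·4 = 1344; cumulative 1848. Total 1848.
Order ((T₁T₂)T₃): (T₁T₂): 24×14 by 14×9 → 24×9, cost 24·14·9 = 3024; ((T₁T₂)T₃): 24×9 by 9×4 → 24×4, cost 24·9·4 = 864; cumulative 3888. Total 3888.
Minimum: 1848.

1848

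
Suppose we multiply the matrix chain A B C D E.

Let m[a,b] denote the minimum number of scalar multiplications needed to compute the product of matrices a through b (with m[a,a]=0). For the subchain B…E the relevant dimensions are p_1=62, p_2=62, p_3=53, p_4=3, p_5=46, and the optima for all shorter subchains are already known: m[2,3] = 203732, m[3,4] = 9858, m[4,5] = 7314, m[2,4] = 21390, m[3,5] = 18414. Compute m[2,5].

29946

m[2,5] = min over k∈[2,4] of m[2,k]+m[k+1,5]+p_{1}·p_k·p_{5}.
k=2: 0 + 18414 + 62·62·46 = 195238; k=3: 203732 + 7314 + 62·53·46 = 362202; k=4: 21390 + 0 + 62·3·46 = 29946.
Minimum: 29946 at k=4.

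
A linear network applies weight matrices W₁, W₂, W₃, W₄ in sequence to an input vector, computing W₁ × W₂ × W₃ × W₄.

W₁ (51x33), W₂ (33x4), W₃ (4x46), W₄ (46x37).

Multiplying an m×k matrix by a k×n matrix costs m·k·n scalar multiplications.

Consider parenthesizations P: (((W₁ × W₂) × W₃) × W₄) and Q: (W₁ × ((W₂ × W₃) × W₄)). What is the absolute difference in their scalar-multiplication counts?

21591

Order P = (((W₁ × W₂) × W₃) × W₄): (W₁ × W₂): 51×33 by 33×4 → 51×4, cost 51·33·4 = 6732; ((W₁ × W₂) × W₃): 51×4 by 4×46 → 51×46, cost 51·4·46 = 9384; cumulative 16116; (((W₁ × W₂) × W₃) × W₄): 51×46 by 46×37 → 51×37, cost 51·46·37 = 86802; cumulative 102918. Total 102918.
Order Q = (W₁ × ((W₂ × W₃) × W₄)): (W₂ × W₃): 33×4 by 4×46 → 33×46, cost 33·4·46 = 6072; ((W₂ × W₃) × W₄): 33×46 by 46×37 → 33×37, cost 33·46·37 = 56166; cumulative 62238; (W₁ × ((W₂ × W₃) × W₄)): 51×33 by 33×37 → 51×37, cost 51·33·37 = 62271; cumulative 124509. Total 124509.
Difference: |102918 − 124509| = 21591.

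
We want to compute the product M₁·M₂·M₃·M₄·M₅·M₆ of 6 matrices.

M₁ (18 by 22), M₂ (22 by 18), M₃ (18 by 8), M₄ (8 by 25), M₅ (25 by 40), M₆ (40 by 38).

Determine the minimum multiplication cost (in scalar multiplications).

Adjacent pairs: M₁M₂ = 18·22·18 = 7128; M₂M₃ = 22·18·8 = 3168; M₃M₄ = 18·8·25 = 3600; M₄M₅ = 8·25·40 = 8000; M₅M₆ = 25·40·38 = 38000.
Length 3: M₁..M₃: k=1: 0+3168+18·22·8=6336; k=2: 7128+0+18·18·8=9720 → min 6336 | M₂..M₄: k=2: 0+3600+22·18·25=13500; k=3: 3168+0+22·8·25=7568 → min 7568 | M₃..M₅: k=3: 0+8000+18·8·40=13760; k=4: 3600+0+18·25·40=21600 → min 13760 | M₄..M₆: k=4: 0+38000+8·25·38=45600; k=5: 8000+0+8·40·38=20160 → min 20160.
Length 4: M₁..M₄: k=1: 0+7568+18·22·25=17468; k=2: 7128+3600+18·18·25=18828; k=3: 6336+0+18·8·25=9936 → min 9936 | M₂..M₅: k=2: 0+13760+22·18·40=29600; k=3: 3168+8000+22·8·40=18208; k=4: 7568+0+22·25·40=29568 → min 18208 | M₃..M₆: k=3: 0+20160+18·8·38=25632; k=4: 3600+38000+18·25·38=58700; k=5: 13760+0+18·40·38=41120 → min 25632.
Length 5: M₁..M₅: k=1: 0+18208+18·22·40=34048; k=2: 7128+13760+18·18·40=33848; k=3: 6336+8000+18·8·40=20096; k=4: 9936+0+18·25·40=27936 → min 20096 | M₂..M₆: k=2: 0+25632+22·18·38=40680; k=3: 3168+20160+22·8·38=30016; k=4: 7568+38000+22·25·38=66468; k=5: 18208+0+22·40·38=51648 → min 30016.
Length 6: M₁..M₆: k=1: 0+30016+18·22·38=45064; k=2: 7128+25632+18·18·38=45072; k=3: 6336+20160+18·8·38=31968; k=4: 9936+38000+18·25·38=65036; k=5: 20096+0+18·40·38=47456 → min 31968.
Optimal order: ((M₁·(M₂·M₃))·((M₄·M₅)·M₆)) with cost 31968.

31968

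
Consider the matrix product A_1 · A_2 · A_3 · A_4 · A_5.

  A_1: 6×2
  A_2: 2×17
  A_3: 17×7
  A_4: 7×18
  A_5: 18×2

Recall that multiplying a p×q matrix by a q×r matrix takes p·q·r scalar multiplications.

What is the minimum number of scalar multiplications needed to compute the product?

Adjacent pairs: A_1A_2 = 6·2·17 = 204; A_2A_3 = 2·17·7 = 238; A_3A_4 = 17·7·18 = 2142; A_4A_5 = 7·18·2 = 252.
Length 3: A_1..A_3: k=1: 0+238+6·2·7=322; k=2: 204+0+6·17·7=918 → min 322 | A_2..A_4: k=2: 0+2142+2·17·18=2754; k=3: 238+0+2·7·18=490 → min 490 | A_3..A_5: k=3: 0+252+17·7·2=490; k=4: 2142+0+17·18·2=2754 → min 490.
Length 4: A_1..A_4: k=1: 0+490+6·2·18=706; k=2: 204+2142+6·17·18=4182; k=3: 322+0+6·7·18=1078 → min 706 | A_2..A_5: k=2: 0+490+2·17·2=558; k=3: 238+252+2·7·2=518; k=4: 490+0+2·18·2=562 → min 518.
Length 5: A_1..A_5: k=1: 0+518+6·2·2=542; k=2: 204+490+6·17·2=898; k=3: 322+252+6·7·2=658; k=4: 706+0+6·18·2=922 → min 542.
Optimal order: (A_1 · ((A_2 · A_3) · (A_4 · A_5))) with cost 542.

542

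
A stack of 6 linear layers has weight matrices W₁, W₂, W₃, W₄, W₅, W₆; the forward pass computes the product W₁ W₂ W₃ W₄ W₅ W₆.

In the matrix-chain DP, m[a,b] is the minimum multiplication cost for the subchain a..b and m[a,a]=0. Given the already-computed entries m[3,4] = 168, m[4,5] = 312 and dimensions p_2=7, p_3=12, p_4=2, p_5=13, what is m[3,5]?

350

m[3,5] = min over k∈[3,4] of m[3,k]+m[k+1,5]+p_{2}·p_k·p_{5}.
k=3: 0 + 312 + 7·12·13 = 1404; k=4: 168 + 0 + 7·2·13 = 350.
Minimum: 350 at k=4.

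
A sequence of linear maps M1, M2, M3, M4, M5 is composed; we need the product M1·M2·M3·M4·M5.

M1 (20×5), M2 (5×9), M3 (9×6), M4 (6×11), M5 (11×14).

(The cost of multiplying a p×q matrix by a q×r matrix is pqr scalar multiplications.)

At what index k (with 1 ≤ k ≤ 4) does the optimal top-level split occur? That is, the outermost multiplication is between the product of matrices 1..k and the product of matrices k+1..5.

1

Adjacent pairs: M1M2 = 20·5·9 = 900; M2M3 = 5·9·6 = 270; M3M4 = 9·6·11 = 594; M4M5 = 6·11·14 = 924.
Length 3: M1..M3: k=1: 0+270+20·5·6=870; k=2: 900+0+20·9·6=1980 → min 870 | M2..M4: k=2: 0+594+5·9·11=1089; k=3: 270+0+5·6·11=600 → min 600 | M3..M5: k=3: 0+924+9·6·14=1680; k=4: 594+0+9·11·14=1980 → min 1680.
Length 4: M1..M4: k=1: 0+600+20·5·11=1700; k=2: 900+594+20·9·11=3474; k=3: 870+0+20·6·11=2190 → min 1700 | M2..M5: k=2: 0+1680+5·9·14=2310; k=3: 270+924+5·6·14=1614; k=4: 600+0+5·11·14=1370 → min 1370.
Top-level splits: k=1: (M1..M1)·(M2..M5) → 0+1370+20·5·14 = 2770; k=2: (M1..M2)·(M3..M5) → 900+1680+20·9·14 = 5100; k=3: (M1..M3)·(M4..M5) → 870+924+20·6·14 = 3474; k=4: (M1..M4)·(M5..M5) → 1700+0+20·11·14 = 4780.
Best split is after M1, i.e. k = 1.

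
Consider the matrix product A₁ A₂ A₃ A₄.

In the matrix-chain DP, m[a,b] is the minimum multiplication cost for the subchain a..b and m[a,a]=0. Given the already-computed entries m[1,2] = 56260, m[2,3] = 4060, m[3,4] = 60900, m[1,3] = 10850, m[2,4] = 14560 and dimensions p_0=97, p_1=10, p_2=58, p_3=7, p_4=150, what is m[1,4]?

112700

m[1,4] = min over k∈[1,3] of m[1,k]+m[k+1,4]+p_{0}·p_k·p_{4}.
k=1: 0 + 14560 + 97·10·150 = 160060; k=2: 56260 + 60900 + 97·58·150 = 961060; k=3: 10850 + 0 + 97·7·150 = 112700.
Minimum: 112700 at k=3.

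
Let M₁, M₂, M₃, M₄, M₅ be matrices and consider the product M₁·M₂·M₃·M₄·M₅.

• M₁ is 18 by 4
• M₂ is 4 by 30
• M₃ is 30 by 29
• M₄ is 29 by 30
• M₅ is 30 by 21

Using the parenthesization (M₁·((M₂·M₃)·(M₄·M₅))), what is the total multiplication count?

25698

(M₂·M₃): 4×30 by 30×29 → 4×29, cost 4·30·29 = 3480
(M₄·M₅): 29×30 by 30×21 → 29×21, cost 29·30·21 = 18270
((M₂·M₃)·(M₄·M₅)): 4×29 by 29×21 → 4×21, cost 4·29·21 = 2436; cumulative 24186
(M₁·((M₂·M₃)·(M₄·M₅))): 18×4 by 4×21 → 18×21, cost 18·4·21 = 1512; cumulative 25698
Total: 25698 scalar multiplications.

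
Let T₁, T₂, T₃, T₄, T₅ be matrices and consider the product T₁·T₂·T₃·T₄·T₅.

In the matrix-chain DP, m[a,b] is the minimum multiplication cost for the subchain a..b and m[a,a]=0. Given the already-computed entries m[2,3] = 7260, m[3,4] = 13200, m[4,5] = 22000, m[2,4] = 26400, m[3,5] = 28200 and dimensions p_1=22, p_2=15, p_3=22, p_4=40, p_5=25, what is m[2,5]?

m[2,5] = min over k∈[2,4] of m[2,k]+m[k+1,5]+p_{1}·p_k·p_{5}.
k=2: 0 + 28200 + 22·15·25 = 36450; k=3: 7260 + 22000 + 22·22·25 = 41360; k=4: 26400 + 0 + 22·40·25 = 48400.
Minimum: 36450 at k=2.

36450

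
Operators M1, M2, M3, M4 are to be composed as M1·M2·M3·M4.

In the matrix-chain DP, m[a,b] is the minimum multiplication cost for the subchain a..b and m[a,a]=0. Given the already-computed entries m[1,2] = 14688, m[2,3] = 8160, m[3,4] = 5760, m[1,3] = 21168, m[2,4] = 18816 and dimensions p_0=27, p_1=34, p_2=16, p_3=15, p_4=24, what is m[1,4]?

m[1,4] = min over k∈[1,3] of m[1,k]+m[k+1,4]+p_{0}·p_k·p_{4}.
k=1: 0 + 18816 + 27·34·24 = 40848; k=2: 14688 + 5760 + 27·16·24 = 30816; k=3: 21168 + 0 + 27·15·24 = 30888.
Minimum: 30816 at k=2.

30816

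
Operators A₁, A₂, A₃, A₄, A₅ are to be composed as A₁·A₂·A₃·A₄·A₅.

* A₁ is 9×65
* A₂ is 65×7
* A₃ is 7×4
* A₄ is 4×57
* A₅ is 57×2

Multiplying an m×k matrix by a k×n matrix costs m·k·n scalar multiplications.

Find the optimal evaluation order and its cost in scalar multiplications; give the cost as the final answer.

2592

Adjacent pairs: A₁A₂ = 9·65·7 = 4095; A₂A₃ = 65·7·4 = 1820; A₃A₄ = 7·4·57 = 1596; A₄A₅ = 4·57·2 = 456.
Length 3: A₁..A₃: k=1: 0+1820+9·65·4=4160; k=2: 4095+0+9·7·4=4347 → min 4160 | A₂..A₄: k=2: 0+1596+65·7·57=27531; k=3: 1820+0+65·4·57=16640 → min 16640 | A₃..A₅: k=3: 0+456+7·4·2=512; k=4: 1596+0+7·57·2=2394 → min 512.
Length 4: A₁..A₄: k=1: 0+16640+9·65·57=49985; k=2: 4095+1596+9·7·57=9282; k=3: 4160+0+9·4·57=6212 → min 6212 | A₂..A₅: k=2: 0+512+65·7·2=1422; k=3: 1820+456+65·4·2=2796; k=4: 16640+0+65·57·2=24050 → min 1422.
Length 5: A₁..A₅: k=1: 0+1422+9·65·2=2592; k=2: 4095+512+9·7·2=4733; k=3: 4160+456+9·4·2=4688; k=4: 6212+0+9·57·2=7238 → min 2592.
Optimal parenthesization: (A₁·(A₂·(A₃·(A₄·A₅)))) with cost 2592.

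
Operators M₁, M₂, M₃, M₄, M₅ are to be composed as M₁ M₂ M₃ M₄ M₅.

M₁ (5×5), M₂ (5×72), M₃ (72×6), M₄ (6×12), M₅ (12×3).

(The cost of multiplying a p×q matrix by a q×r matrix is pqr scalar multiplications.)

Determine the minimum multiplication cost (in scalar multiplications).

2541

Adjacent pairs: M₁M₂ = 5·5·72 = 1800; M₂M₃ = 5·72·6 = 2160; M₃M₄ = 72·6·12 = 5184; M₄M₅ = 6·12·3 = 216.
Length 3: M₁..M₃: k=1: 0+2160+5·5·6=2310; k=2: 1800+0+5·72·6=3960 → min 2310 | M₂..M₄: k=2: 0+5184+5·72·12=9504; k=3: 2160+0+5·6·12=2520 → min 2520 | M₃..M₅: k=3: 0+216+72·6·3=1512; k=4: 5184+0+72·12·3=7776 → min 1512.
Length 4: M₁..M₄: k=1: 0+2520+5·5·12=2820; k=2: 1800+5184+5·72·12=11304; k=3: 2310+0+5·6·12=2670 → min 2670 | M₂..M₅: k=2: 0+1512+5·72·3=2592; k=3: 2160+216+5·6·3=2466; k=4: 2520+0+5·12·3=2700 → min 2466.
Length 5: M₁..M₅: k=1: 0+2466+5·5·3=2541; k=2: 1800+1512+5·72·3=4392; k=3: 2310+216+5·6·3=2616; k=4: 2670+0+5·12·3=2850 → min 2541.
Optimal order: (M₁ ((M₂ M₃) (M₄ M₅))) with cost 2541.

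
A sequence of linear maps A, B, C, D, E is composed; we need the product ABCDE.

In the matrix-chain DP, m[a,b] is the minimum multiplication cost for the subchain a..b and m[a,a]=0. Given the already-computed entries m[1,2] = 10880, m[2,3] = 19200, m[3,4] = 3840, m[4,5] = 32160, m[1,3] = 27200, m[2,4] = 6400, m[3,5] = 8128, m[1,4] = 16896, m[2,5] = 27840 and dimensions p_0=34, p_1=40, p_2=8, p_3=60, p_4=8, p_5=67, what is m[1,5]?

35120

m[1,5] = min over k∈[1,4] of m[1,k]+m[k+1,5]+p_{0}·p_k·p_{5}.
k=1: 0 + 27840 + 34·40·67 = 118960; k=2: 10880 + 8128 + 34·8·67 = 37232; k=3: 27200 + 32160 + 34·60·67 = 196040; k=4: 16896 + 0 + 34·8·67 = 35120.
Minimum: 35120 at k=4.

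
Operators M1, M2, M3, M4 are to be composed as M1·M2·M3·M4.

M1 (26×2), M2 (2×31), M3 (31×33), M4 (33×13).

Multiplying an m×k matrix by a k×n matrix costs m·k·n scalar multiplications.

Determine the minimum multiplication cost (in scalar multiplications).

3580

Adjacent pairs: M1M2 = 26·2·31 = 1612; M2M3 = 2·31·33 = 2046; M3M4 = 31·33·13 = 13299.
Length 3: M1..M3: k=1: 0+2046+26·2·33=3762; k=2: 1612+0+26·31·33=28210 → min 3762 | M2..M4: k=2: 0+13299+2·31·13=14105; k=3: 2046+0+2·33·13=2904 → min 2904.
Length 4: M1..M4: k=1: 0+2904+26·2·13=3580; k=2: 1612+13299+26·31·13=25389; k=3: 3762+0+26·33·13=14916 → min 3580.
Optimal order: (M1·((M2·M3)·M4)) with cost 3580.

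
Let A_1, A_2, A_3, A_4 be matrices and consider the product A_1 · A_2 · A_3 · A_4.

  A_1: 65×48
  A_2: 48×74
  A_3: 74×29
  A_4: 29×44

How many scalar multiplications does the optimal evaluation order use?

276428

Adjacent pairs: A_1A_2 = 65·48·74 = 230880; A_2A_3 = 48·74·29 = 103008; A_3A_4 = 74·29·44 = 94424.
Length 3: A_1..A_3: k=1: 0+103008+65·48·29=193488; k=2: 230880+0+65·74·29=370370 → min 193488 | A_2..A_4: k=2: 0+94424+48·74·44=250712; k=3: 103008+0+48·29·44=164256 → min 164256.
Length 4: A_1..A_4: k=1: 0+164256+65·48·44=301536; k=2: 230880+94424+65·74·44=536944; k=3: 193488+0+65·29·44=276428 → min 276428.
Optimal order: ((A_1 · (A_2 · A_3)) · A_4) with cost 276428.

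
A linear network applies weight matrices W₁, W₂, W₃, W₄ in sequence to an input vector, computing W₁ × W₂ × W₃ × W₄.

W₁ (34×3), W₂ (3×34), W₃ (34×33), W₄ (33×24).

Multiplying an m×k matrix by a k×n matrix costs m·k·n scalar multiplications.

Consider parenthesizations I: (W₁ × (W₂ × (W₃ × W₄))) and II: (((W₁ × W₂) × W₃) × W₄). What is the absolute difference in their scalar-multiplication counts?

36720

Order I = (W₁ × (W₂ × (W₃ × W₄))): (W₃ × W₄): 34×33 by 33×24 → 34×24, cost 34·33·24 = 26928; (W₂ × (W₃ × W₄)): 3×34 by 34×24 → 3×24, cost 3·34·24 = 2448; cumulative 29376; (W₁ × (W₂ × (W₃ × W₄))): 34×3 by 3×24 → 34×24, cost 34·3·24 = 2448; cumulative 31824. Total 31824.
Order II = (((W₁ × W₂) × W₃) × W₄): (W₁ × W₂): 34×3 by 3×34 → 34×34, cost 34·3·34 = 3468; ((W₁ × W₂) × W₃): 34×34 by 34×33 → 34×33, cost 34·34·33 = 38148; cumulative 41616; (((W₁ × W₂) × W₃) × W₄): 34×33 by 33×24 → 34×24, cost 34·33·24 = 26928; cumulative 68544. Total 68544.
Difference: |31824 − 68544| = 36720.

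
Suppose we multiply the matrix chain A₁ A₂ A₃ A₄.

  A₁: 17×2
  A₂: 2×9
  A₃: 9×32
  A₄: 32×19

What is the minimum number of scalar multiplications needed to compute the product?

Adjacent pairs: A₁A₂ = 17·2·9 = 306; A₂A₃ = 2·9·32 = 576; A₃A₄ = 9·32·19 = 5472.
Length 3: A₁..A₃: k=1: 0+576+17·2·32=1664; k=2: 306+0+17·9·32=5202 → min 1664 | A₂..A₄: k=2: 0+5472+2·9·19=5814; k=3: 576+0+2·32·19=1792 → min 1792.
Length 4: A₁..A₄: k=1: 0+1792+17·2·19=2438; k=2: 306+5472+17·9·19=8685; k=3: 1664+0+17·32·19=12000 → min 2438.
Optimal order: (A₁ ((A₂ A₃) A₄)) with cost 2438.

2438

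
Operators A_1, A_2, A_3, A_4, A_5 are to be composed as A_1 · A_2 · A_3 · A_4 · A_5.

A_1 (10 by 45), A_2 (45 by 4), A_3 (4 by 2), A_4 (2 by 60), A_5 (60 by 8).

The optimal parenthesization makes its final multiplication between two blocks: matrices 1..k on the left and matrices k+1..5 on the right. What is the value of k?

3

Adjacent pairs: A_1A_2 = 10·45·4 = 1800; A_2A_3 = 45·4·2 = 360; A_3A_4 = 4·2·60 = 480; A_4A_5 = 2·60·8 = 960.
Length 3: A_1..A_3: k=1: 0+360+10·45·2=1260; k=2: 1800+0+10·4·2=1880 → min 1260 | A_2..A_4: k=2: 0+480+45·4·60=11280; k=3: 360+0+45·2·60=5760 → min 5760 | A_3..A_5: k=3: 0+960+4·2·8=1024; k=4: 480+0+4·60·8=2400 → min 1024.
Length 4: A_1..A_4: k=1: 0+5760+10·45·60=32760; k=2: 1800+480+10·4·60=4680; k=3: 1260+0+10·2·60=2460 → min 2460 | A_2..A_5: k=2: 0+1024+45·4·8=2464; k=3: 360+960+45·2·8=2040; k=4: 5760+0+45·60·8=27360 → min 2040.
Top-level splits: k=1: (A_1..A_1)·(A_2..A_5) → 0+2040+10·45·8 = 5640; k=2: (A_1..A_2)·(A_3..A_5) → 1800+1024+10·4·8 = 3144; k=3: (A_1..A_3)·(A_4..A_5) → 1260+960+10·2·8 = 2380; k=4: (A_1..A_4)·(A_5..A_5) → 2460+0+10·60·8 = 7260.
Best split is after A_3, i.e. k = 3.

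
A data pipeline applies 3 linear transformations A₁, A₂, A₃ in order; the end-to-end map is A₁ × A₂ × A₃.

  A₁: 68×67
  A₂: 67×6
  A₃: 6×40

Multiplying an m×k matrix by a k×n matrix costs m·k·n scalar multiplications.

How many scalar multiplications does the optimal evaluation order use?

Order (A₁ × (A₂ × A₃)): (A₂ × A₃): 67×6 by 6×40 → 67×40, cost 67·6·40 = 16080; (A₁ × (A₂ × A₃)): 68×67 by 67×40 → 68×40, cost 68·67·40 = 182240; cumulative 198320. Total 198320.
Order ((A₁ × A₂) × A₃): (A₁ × A₂): 68×67 by 67×6 → 68×6, cost 68·67·6 = 27336; ((A₁ × A₂) × A₃): 68×6 by 6×40 → 68×40, cost 68·6·40 = 16320; cumulative 43656. Total 43656.
Minimum: 43656.

43656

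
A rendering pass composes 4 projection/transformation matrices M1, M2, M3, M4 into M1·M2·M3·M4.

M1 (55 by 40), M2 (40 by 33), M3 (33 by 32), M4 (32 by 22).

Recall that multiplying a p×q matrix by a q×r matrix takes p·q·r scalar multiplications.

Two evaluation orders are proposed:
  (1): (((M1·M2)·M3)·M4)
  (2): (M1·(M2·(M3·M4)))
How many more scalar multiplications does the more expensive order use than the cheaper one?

Order (1) = (((M1·M2)·M3)·M4): (M1·M2): 55×40 by 40×33 → 55×33, cost 55·40·33 = 72600; ((M1·M2)·M3): 55×33 by 33×32 → 55×32, cost 55·33·32 = 58080; cumulative 130680; (((M1·M2)·M3)·M4): 55×32 by 32×22 → 55×22, cost 55·32·22 = 38720; cumulative 169400. Total 169400.
Order (2) = (M1·(M2·(M3·M4))): (M3·M4): 33×32 by 32×22 → 33×22, cost 33·32·22 = 23232; (M2·(M3·M4)): 40×33 by 33×22 → 40×22, cost 40·33·22 = 29040; cumulative 52272; (M1·(M2·(M3·M4))): 55×40 by 40×22 → 55×22, cost 55·40·22 = 48400; cumulative 100672. Total 100672.
Difference: |169400 − 100672| = 68728.

68728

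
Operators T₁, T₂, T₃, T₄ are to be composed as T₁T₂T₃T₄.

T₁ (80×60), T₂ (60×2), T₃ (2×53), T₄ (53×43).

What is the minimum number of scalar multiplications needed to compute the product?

21038

Adjacent pairs: T₁T₂ = 80·60·2 = 9600; T₂T₃ = 60·2·53 = 6360; T₃T₄ = 2·53·43 = 4558.
Length 3: T₁..T₃: k=1: 0+6360+80·60·53=260760; k=2: 9600+0+80·2·53=18080 → min 18080 | T₂..T₄: k=2: 0+4558+60·2·43=9718; k=3: 6360+0+60·53·43=143100 → min 9718.
Length 4: T₁..T₄: k=1: 0+9718+80·60·43=216118; k=2: 9600+4558+80·2·43=21038; k=3: 18080+0+80·53·43=200400 → min 21038.
Optimal order: ((T₁T₂)(T₃T₄)) with cost 21038.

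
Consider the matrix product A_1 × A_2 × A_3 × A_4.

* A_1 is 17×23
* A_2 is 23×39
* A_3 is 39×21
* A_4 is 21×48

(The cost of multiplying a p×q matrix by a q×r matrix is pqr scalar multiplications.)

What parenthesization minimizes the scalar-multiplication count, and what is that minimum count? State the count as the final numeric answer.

44184

Adjacent pairs: A_1A_2 = 17·23·39 = 15249; A_2A_3 = 23·39·21 = 18837; A_3A_4 = 39·21·48 = 39312.
Length 3: A_1..A_3: k=1: 0+18837+17·23·21=27048; k=2: 15249+0+17·39·21=29172 → min 27048 | A_2..A_4: k=2: 0+39312+23·39·48=82368; k=3: 18837+0+23·21·48=42021 → min 42021.
Length 4: A_1..A_4: k=1: 0+42021+17·23·48=60789; k=2: 15249+39312+17·39·48=86385; k=3: 27048+0+17·21·48=44184 → min 44184.
Optimal parenthesization: ((A_1 × (A_2 × A_3)) × A_4) with cost 44184.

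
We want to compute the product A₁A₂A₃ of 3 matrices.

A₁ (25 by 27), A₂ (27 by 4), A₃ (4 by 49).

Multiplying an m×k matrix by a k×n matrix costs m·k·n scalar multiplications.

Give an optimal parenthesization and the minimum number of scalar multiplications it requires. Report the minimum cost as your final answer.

(A₁(A₂A₃)): cost 38367.
((A₁A₂)A₃): cost 7600.
Optimal: ((A₁A₂)A₃) with cost 7600.

7600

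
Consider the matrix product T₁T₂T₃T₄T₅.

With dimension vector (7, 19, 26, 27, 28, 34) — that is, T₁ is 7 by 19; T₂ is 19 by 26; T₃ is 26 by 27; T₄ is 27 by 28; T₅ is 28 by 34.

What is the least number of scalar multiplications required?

Adjacent pairs: T₁T₂ = 7·19·26 = 3458; T₂T₃ = 19·26·27 = 13338; T₃T₄ = 26·27·28 = 19656; T₄T₅ = 27·28·34 = 25704.
Length 3: T₁..T₃: k=1: 0+13338+7·19·27=16929; k=2: 3458+0+7·26·27=8372 → min 8372 | T₂..T₄: k=2: 0+19656+19·26·28=33488; k=3: 13338+0+19·27·28=27702 → min 27702 | T₃..T₅: k=3: 0+25704+26·27·34=49572; k=4: 19656+0+26·28·34=44408 → min 44408.
Length 4: T₁..T₄: k=1: 0+27702+7·19·28=31426; k=2: 3458+19656+7·26·28=28210; k=3: 8372+0+7·27·28=13664 → min 13664 | T₂..T₅: k=2: 0+44408+19·26·34=61204; k=3: 13338+25704+19·27·34=56484; k=4: 27702+0+19·28·34=45790 → min 45790.
Length 5: T₁..T₅: k=1: 0+45790+7·19·34=50312; k=2: 3458+44408+7·26·34=54054; k=3: 8372+25704+7·27·34=40502; k=4: 13664+0+7·28·34=20328 → min 20328.
Optimal order: ((((T₁T₂)T₃)T₄)T₅) with cost 20328.

20328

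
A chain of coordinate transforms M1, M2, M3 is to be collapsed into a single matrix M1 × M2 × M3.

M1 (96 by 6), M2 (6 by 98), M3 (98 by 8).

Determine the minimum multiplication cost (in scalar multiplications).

Order (M1 × (M2 × M3)): (M2 × M3): 6×98 by 98×8 → 6×8, cost 6·98·8 = 4704; (M1 × (M2 × M3)): 96×6 by 6×8 → 96×8, cost 96·6·8 = 4608; cumulative 9312. Total 9312.
Order ((M1 × M2) × M3): (M1 × M2): 96×6 by 6×98 → 96×98, cost 96·6·98 = 56448; ((M1 × M2) × M3): 96×98 by 98×8 → 96×8, cost 96·98·8 = 75264; cumulative 131712. Total 131712.
Minimum: 9312.

9312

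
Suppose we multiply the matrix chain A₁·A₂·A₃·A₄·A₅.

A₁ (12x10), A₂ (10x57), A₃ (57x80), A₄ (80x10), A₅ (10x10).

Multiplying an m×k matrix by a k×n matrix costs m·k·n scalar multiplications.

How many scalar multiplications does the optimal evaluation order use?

53500

Adjacent pairs: A₁A₂ = 12·10·57 = 6840; A₂A₃ = 10·57·80 = 45600; A₃A₄ = 57·80·10 = 45600; A₄A₅ = 80·10·10 = 8000.
Length 3: A₁..A₃: k=1: 0+45600+12·10·80=55200; k=2: 6840+0+12·57·80=61560 → min 55200 | A₂..A₄: k=2: 0+45600+10·57·10=51300; k=3: 45600+0+10·80·10=53600 → min 51300 | A₃..A₅: k=3: 0+8000+57·80·10=53600; k=4: 45600+0+57·10·10=51300 → min 51300.
Length 4: A₁..A₄: k=1: 0+51300+12·10·10=52500; k=2: 6840+45600+12·57·10=59280; k=3: 55200+0+12·80·10=64800 → min 52500 | A₂..A₅: k=2: 0+51300+10·57·10=57000; k=3: 45600+8000+10·80·10=61600; k=4: 51300+0+10·10·10=52300 → min 52300.
Length 5: A₁..A₅: k=1: 0+52300+12·10·10=53500; k=2: 6840+51300+12·57·10=64980; k=3: 55200+8000+12·80·10=72800; k=4: 52500+0+12·10·10=53700 → min 53500.
Optimal order: (A₁·((A₂·(A₃·A₄))·A₅)) with cost 53500.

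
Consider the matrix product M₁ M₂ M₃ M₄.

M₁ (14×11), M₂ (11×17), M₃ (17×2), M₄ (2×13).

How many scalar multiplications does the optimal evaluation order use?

Adjacent pairs: M₁M₂ = 14·11·17 = 2618; M₂M₃ = 11·17·2 = 374; M₃M₄ = 17·2·13 = 442.
Length 3: M₁..M₃: k=1: 0+374+14·11·2=682; k=2: 2618+0+14·17·2=3094 → min 682 | M₂..M₄: k=2: 0+442+11·17·13=2873; k=3: 374+0+11·2·13=660 → min 660.
Length 4: M₁..M₄: k=1: 0+660+14·11·13=2662; k=2: 2618+442+14·17·13=6154; k=3: 682+0+14·2·13=1046 → min 1046.
Optimal order: ((M₁ (M₂ M₃)) M₄) with cost 1046.

1046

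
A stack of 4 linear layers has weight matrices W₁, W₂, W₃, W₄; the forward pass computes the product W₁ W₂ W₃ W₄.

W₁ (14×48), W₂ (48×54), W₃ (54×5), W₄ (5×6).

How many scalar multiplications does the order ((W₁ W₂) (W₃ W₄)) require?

(W₁ W₂): 14×48 by 48×54 → 14×54, cost 14·48·54 = 36288
(W₃ W₄): 54×5 by 5×6 → 54×6, cost 54·5·6 = 1620
((W₁ W₂) (W₃ W₄)): 14×54 by 54×6 → 14×6, cost 14·54·6 = 4536; cumulative 42444
Total: 42444 scalar multiplications.

42444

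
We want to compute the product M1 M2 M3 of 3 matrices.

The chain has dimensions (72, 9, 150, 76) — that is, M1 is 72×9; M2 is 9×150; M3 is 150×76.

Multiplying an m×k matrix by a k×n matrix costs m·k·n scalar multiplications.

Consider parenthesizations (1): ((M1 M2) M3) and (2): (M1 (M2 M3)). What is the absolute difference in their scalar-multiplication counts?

766152

Order (1) = ((M1 M2) M3): (M1 M2): 72×9 by 9×150 → 72×150, cost 72·9·150 = 97200; ((M1 M2) M3): 72×150 by 150×76 → 72×76, cost 72·150·76 = 820800; cumulative 918000. Total 918000.
Order (2) = (M1 (M2 M3)): (M2 M3): 9×150 by 150×76 → 9×76, cost 9·150·76 = 102600; (M1 (M2 M3)): 72×9 by 9×76 → 72×76, cost 72·9·76 = 49248; cumulative 151848. Total 151848.
Difference: |918000 − 151848| = 766152.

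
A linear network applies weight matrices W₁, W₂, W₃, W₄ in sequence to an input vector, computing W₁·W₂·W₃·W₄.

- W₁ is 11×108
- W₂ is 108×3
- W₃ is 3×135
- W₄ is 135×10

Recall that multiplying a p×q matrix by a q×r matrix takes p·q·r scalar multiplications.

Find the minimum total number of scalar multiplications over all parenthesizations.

Adjacent pairs: W₁W₂ = 11·108·3 = 3564; W₂W₃ = 108·3·135 = 43740; W₃W₄ = 3·135·10 = 4050.
Length 3: W₁..W₃: k=1: 0+43740+11·108·135=204120; k=2: 3564+0+11·3·135=8019 → min 8019 | W₂..W₄: k=2: 0+4050+108·3·10=7290; k=3: 43740+0+108·135·10=189540 → min 7290.
Length 4: W₁..W₄: k=1: 0+7290+11·108·10=19170; k=2: 3564+4050+11·3·10=7944; k=3: 8019+0+11·135·10=22869 → min 7944.
Optimal order: ((W₁·W₂)·(W₃·W₄)) with cost 7944.

7944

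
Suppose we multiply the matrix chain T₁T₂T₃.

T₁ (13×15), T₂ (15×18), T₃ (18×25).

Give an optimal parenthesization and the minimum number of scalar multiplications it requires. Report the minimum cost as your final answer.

(T₁(T₂T₃)): cost 11625.
((T₁T₂)T₃): cost 9360.
Optimal: ((T₁T₂)T₃) with cost 9360.

9360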